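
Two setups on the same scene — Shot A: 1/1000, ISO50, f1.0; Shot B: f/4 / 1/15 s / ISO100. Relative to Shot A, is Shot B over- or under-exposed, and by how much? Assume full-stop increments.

Aperture: f/1.0 → f/1.4 → f/2 → f/2.8 → f/4 — 4 stops stopped down (darker).
Shutter speed: 1/1000 → 1/500 → 1/250 → 1/125 → 1/60 → 1/30 → 1/15 — 6 stops longer (brighter).
ISO: 50 → 100 — 1 stop higher (brighter).
Net: −4 +6 +1 = +3 stops.

3 stops brighter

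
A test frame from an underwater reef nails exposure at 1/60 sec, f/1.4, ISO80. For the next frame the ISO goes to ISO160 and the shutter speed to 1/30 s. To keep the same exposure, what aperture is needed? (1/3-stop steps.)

f/2.8

ISO: 80 → 100 → 125 → 160 — 1 stop higher (brighter).
Shutter speed: 1/60 → 1/50 → 1/40 → 1/30 — 1 stop slower (brighter).
Net change so far: 2 stops brighter. Offset with the aperture: f/1.4 → f/1.6 → f/1.8 → f/2 → f/2.2 → f/2.5 → f/2.8.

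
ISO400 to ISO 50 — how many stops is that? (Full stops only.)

400 → 200 → 100 → 50 — count the steps: 3 stops.

3 stops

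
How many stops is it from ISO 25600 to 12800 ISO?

1 stop

25600 → 12800 — count the steps: 1 stop.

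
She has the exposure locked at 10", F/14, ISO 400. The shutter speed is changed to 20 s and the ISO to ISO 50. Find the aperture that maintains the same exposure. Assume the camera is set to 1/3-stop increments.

Shutter speed: 10 → 13 → 15 → 20 — 1 stop longer (brighter).
ISO: 400 → 320 → 250 → 200 → 160 → 125 → 100 → 80 → 64 → 50 — 3 stops dropped (darker).
Net change so far: 2 stops darker. Offset with the aperture: f/14 → f/13 → f/11 → f/10 → f/9 → f/8 → f/7.1.

f/7.1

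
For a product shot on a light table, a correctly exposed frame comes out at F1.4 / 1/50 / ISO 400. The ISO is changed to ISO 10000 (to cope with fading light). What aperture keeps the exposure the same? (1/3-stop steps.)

f/7.1

ISO: 400 → 500 → 640 → 800 → 1000 → 1250 → 1600 → 2000 → 2500 → 3200 → 4000 → 5000 → 6400 → 8000 → 10000 — 4 2/3 stops raised (brighter).
Need 4 2/3 stops darker from the aperture: f/1.4 → f/1.6 → f/1.8 → f/2 → f/2.2 → f/2.5 → f/2.8 → f/3.2 → f/3.5 → f/4 → f/4.5 → f/5 → f/5.6 → f/6.3 → f/7.1.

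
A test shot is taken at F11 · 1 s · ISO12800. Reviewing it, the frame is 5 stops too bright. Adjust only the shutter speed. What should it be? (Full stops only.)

1/30s

Overexposed by 5 stops → need 5 stops darker.
Shutter speed: 1 → 1/2 → 1/4 → 1/8 → 1/15 → 1/30.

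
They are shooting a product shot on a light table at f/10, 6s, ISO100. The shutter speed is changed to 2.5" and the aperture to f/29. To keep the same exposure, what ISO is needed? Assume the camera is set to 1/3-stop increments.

Shutter speed: 6 → 5 → 4 → 3.2 → 2.5 — 1 1/3 stops faster (darker).
Aperture: f/10 → f/11 → f/13 → f/14 → f/16 → f/18 → f/20 → f/22 → f/25 → f/29 — 3 stops stopped down (darker).
Net change so far: 4 1/3 stops darker. Offset with the ISO: 100 → 125 → 160 → 200 → 250 → 320 → 400 → 500 → 640 → 800 → 1000 → 1250 → 1600 → 2000.

ISO 2000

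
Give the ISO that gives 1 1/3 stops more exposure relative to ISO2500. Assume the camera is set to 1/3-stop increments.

ISO: 2500 → 3200 → 4000 → 5000 → 6400 — 1 1/3 stops raised (brighter).

ISO 6400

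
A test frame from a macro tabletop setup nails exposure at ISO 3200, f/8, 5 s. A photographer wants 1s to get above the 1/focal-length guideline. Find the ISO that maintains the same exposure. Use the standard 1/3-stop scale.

Shutter speed: 5 → 4 → 3.2 → 2.5 → 2 → 1.6 → 1.3 → 1 — 2 1/3 stops shorter (darker).
Need 2 1/3 stops brighter from the ISO: 3200 → 4000 → 5000 → 6400 → 8000 → 10000 → 12800 → 16000.

ISO 16000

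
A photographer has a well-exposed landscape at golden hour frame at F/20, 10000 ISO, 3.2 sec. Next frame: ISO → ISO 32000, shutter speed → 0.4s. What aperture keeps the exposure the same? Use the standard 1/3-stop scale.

f/13

ISO: 10000 → 12800 → 16000 → 20000 → 25600 → 32000 — 1 2/3 stops higher (brighter).
Shutter speed: 3.2 → 2.5 → 2 → 1.6 → 1.3 → 1 → 0.8 → 0.6 → 0.5 → 0.4 — 3 stops shorter (darker).
Net change so far: 1 1/3 stops darker. Offset with the aperture: f/20 → f/18 → f/16 → f/14 → f/13.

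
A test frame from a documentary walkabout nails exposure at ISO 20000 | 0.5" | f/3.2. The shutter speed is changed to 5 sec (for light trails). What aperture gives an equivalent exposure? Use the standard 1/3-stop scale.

f/10

Shutter speed: 0.5 → 0.6 → 0.8 → 1 → 1.3 → 1.6 → 2 → 2.5 → 3.2 → 4 → 5 — 3 1/3 stops longer (brighter).
Need 3 1/3 stops darker from the aperture: f/3.2 → f/3.5 → f/4 → f/4.5 → f/5 → f/5.6 → f/6.3 → f/7.1 → f/8 → f/9 → f/10.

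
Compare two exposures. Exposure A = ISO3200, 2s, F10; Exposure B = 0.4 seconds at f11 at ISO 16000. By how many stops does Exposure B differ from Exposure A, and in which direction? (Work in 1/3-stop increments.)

1/3 stop darker

Aperture: f/10 → f/11 — 1/3 stop stopped down (darker).
Shutter speed: 2 → 1.6 → 1.3 → 1 → 0.8 → 0.6 → 0.5 → 0.4 — 2 1/3 stops faster (darker).
ISO: 3200 → 4000 → 5000 → 6400 → 8000 → 10000 → 12800 → 16000 — 2 1/3 stops raised (brighter).
Net: −1/3 −2 1/3 +2 1/3 = −1/3 stops.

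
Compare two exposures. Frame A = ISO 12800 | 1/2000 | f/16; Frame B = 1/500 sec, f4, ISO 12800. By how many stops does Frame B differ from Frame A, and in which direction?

Aperture: f/16 → f/11 → f/8 → f/5.6 → f/4 — 4 stops wider (brighter).
Shutter speed: 1/2000 → 1/1000 → 1/500 — 2 stops slower (brighter).
ISO: unchanged.
Net: +4 +2 = +6 stops.

6 stops brighter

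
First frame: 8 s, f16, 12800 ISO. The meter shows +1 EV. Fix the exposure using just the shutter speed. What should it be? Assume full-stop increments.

4 s

Overexposed by 1 stop → need 1 stop darker.
Shutter speed: 8 → 4.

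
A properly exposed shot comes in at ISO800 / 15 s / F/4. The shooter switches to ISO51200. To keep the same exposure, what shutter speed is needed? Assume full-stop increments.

1/4s

ISO: 800 → 1600 → 3200 → 6400 → 12800 → 25600 → 51200 — 6 stops higher (brighter).
Need 6 stops darker from the shutter speed: 15 → 8 → 4 → 2 → 1 → 1/2 → 1/4.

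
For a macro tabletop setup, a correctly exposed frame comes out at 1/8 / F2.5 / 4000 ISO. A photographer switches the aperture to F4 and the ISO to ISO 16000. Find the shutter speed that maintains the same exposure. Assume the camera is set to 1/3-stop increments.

1/13s

Aperture: f/2.5 → f/2.8 → f/3.2 → f/3.5 → f/4 — 1 1/3 stops stopped down (darker).
ISO: 4000 → 5000 → 6400 → 8000 → 10000 → 12800 → 16000 — 2 stops raised (brighter).
Net change so far: 2/3 stop brighter. Offset with the shutter speed: 1/8 → 1/10 → 1/13.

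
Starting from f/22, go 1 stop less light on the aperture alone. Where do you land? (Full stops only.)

f/32

Aperture: f/22 → f/32 — 1 stop narrower (darker).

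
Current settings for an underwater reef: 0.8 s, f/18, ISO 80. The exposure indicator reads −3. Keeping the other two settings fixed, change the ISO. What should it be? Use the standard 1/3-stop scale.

ISO 640

Underexposed by 3 stops → need 3 stops brighter.
ISO: 80 → 100 → 125 → 160 → 200 → 250 → 320 → 400 → 500 → 640.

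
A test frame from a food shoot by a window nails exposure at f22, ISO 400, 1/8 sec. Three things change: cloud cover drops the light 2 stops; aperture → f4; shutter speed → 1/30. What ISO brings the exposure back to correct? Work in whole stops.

ISO 200

Scene light: 2 stops darker.
Aperture: f/22 → f/16 → f/11 → f/8 → f/5.6 → f/4 — 5 stops opened up (brighter).
Shutter speed: 1/8 → 1/15 → 1/30 — 2 stops faster (darker).
Net so far: 1 stop brighter. ISO: 400 → 200.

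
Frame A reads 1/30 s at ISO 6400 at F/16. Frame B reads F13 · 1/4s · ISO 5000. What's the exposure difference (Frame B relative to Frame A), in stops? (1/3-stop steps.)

Aperture: f/16 → f/14 → f/13 — 2/3 stop wider (brighter).
Shutter speed: 1/30 → 1/25 → 1/20 → 1/15 → 1/13 → 1/10 → 1/8 → 1/6 → 1/5 → 1/4 — 3 stops longer (brighter).
ISO: 6400 → 5000 — 1/3 stop dropped (darker).
Net: +2/3 +3 −1/3 = +3 1/3 stops.

3 1/3 stops brighter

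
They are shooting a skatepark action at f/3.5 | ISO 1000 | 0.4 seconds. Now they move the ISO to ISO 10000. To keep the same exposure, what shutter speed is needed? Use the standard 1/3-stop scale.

ISO: 1000 → 1250 → 1600 → 2000 → 2500 → 3200 → 4000 → 5000 → 6400 → 8000 → 10000 — 3 1/3 stops raised (brighter).
Need 3 1/3 stops darker from the shutter speed: 0.4 → 0.3 → 1/4 → 1/5 → 1/6 → 1/8 → 1/10 → 1/13 → 1/15 → 1/20 → 1/25.

1/25s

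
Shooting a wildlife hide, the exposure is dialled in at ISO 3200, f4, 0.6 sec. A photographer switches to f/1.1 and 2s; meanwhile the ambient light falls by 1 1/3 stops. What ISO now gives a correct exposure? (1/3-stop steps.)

Scene light: 1 1/3 stops darker.
Aperture: f/4 → f/3.5 → f/3.2 → f/2.8 → f/2.5 → f/2.2 → f/2 → f/1.8 → f/1.6 → f/1.4 → f/1.2 → f/1.1 — 3 2/3 stops wider (brighter).
Shutter speed: 0.6 → 0.8 → 1 → 1.3 → 1.6 → 2 — 1 2/3 stops slower (brighter).
Net so far: 4 stops brighter. ISO: 3200 → 2500 → 2000 → 1600 → 1250 → 1000 → 800 → 640 → 500 → 400 → 320 → 250 → 200.

ISO 200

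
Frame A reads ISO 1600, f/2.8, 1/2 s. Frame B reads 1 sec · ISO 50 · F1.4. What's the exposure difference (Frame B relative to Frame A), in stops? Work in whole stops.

2 stops darker

Aperture: f/2.8 → f/2 → f/1.4 — 2 stops opened up (brighter).
Shutter speed: 1/2 → 1 — 1 stop slower (brighter).
ISO: 1600 → 800 → 400 → 200 → 100 → 50 — 5 stops lower (darker).
Net: +2 +1 −5 = −2 stops.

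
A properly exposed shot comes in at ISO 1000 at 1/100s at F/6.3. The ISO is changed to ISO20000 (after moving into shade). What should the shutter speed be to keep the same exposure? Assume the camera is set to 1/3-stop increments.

1/2000s

ISO: 1000 → 1250 → 1600 → 2000 → 2500 → 3200 → 4000 → 5000 → 6400 → 8000 → 10000 → 12800 → 16000 → 20000 — 4 1/3 stops raised (brighter).
Need 4 1/3 stops darker from the shutter speed: 1/100 → 1/125 → 1/160 → 1/200 → 1/250 → 1/320 → 1/400 → 1/500 → 1/640 → 1/800 → 1/1000 → 1/1250 → 1/1600 → 1/2000.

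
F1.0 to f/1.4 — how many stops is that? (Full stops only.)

1 stop

f/1.0 → f/1.4 — count the steps: 1 stop.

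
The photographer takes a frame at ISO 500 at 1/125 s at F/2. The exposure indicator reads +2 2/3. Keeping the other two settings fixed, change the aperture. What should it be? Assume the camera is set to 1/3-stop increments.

f/5

Overexposed by 2 2/3 stops → need 2 2/3 stops darker.
Aperture: f/2 → f/2.2 → f/2.5 → f/2.8 → f/3.2 → f/3.5 → f/4 → f/4.5 → f/5.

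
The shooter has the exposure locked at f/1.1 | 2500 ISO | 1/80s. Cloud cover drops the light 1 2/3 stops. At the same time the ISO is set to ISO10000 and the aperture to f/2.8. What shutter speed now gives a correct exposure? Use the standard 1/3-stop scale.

Scene light: 1 2/3 stops darker.
ISO: 2500 → 3200 → 4000 → 5000 → 6400 → 8000 → 10000 — 2 stops higher (brighter).
Aperture: f/1.1 → f/1.2 → f/1.4 → f/1.6 → f/1.8 → f/2 → f/2.2 → f/2.5 → f/2.8 — 2 2/3 stops narrower (darker).
Net so far: 2 1/3 stops darker. Shutter speed: 1/80 → 1/60 → 1/50 → 1/40 → 1/30 → 1/25 → 1/20 → 1/15.

1/15s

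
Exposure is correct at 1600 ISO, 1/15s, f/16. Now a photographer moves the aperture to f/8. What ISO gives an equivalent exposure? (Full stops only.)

Aperture: f/16 → f/11 → f/8 — 2 stops opened up (brighter).
Need 2 stops darker from the ISO: 1600 → 800 → 400.

ISO 400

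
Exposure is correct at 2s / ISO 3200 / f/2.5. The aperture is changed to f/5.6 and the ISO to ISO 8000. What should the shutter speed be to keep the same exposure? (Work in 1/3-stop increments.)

4 s

Aperture: f/2.5 → f/2.8 → f/3.2 → f/3.5 → f/4 → f/4.5 → f/5 → f/5.6 — 2 1/3 stops stopped down (darker).
ISO: 3200 → 4000 → 5000 → 6400 → 8000 — 1 1/3 stops higher (brighter).
Net change so far: 1 stop darker. Offset with the shutter speed: 2 → 2.5 → 3.2 → 4.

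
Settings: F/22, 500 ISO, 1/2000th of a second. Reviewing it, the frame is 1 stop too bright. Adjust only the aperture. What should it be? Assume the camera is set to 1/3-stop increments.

f/32

Overexposed by 1 stop → need 1 stop darker.
Aperture: f/22 → f/25 → f/29 → f/32.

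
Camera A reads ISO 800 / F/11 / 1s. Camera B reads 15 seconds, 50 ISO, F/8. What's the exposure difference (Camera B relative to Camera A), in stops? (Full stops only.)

1 stop brighter

Aperture: f/11 → f/8 — 1 stop larger aperture (brighter).
Shutter speed: 1 → 2 → 4 → 8 → 15 — 4 stops longer (brighter).
ISO: 800 → 400 → 200 → 100 → 50 — 4 stops lower (darker).
Net: +1 +4 −4 = +1 stop.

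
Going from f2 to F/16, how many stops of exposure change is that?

f/2 → f/2.8 → f/4 → f/5.6 → f/8 → f/11 → f/16 — count the steps: 6 stops.

6 stops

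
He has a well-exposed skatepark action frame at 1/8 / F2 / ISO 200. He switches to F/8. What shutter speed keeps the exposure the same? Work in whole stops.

Aperture: f/2 → f/2.8 → f/4 → f/5.6 → f/8 — 4 stops smaller aperture (darker).
Need 4 stops brighter from the shutter speed: 1/8 → 1/4 → 1/2 → 1 → 2.

2 s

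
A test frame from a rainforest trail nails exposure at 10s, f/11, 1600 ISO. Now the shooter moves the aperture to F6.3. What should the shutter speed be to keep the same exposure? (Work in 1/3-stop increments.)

3.2 s

Aperture: f/11 → f/10 → f/9 → f/8 → f/7.1 → f/6.3 — 1 2/3 stops wider (brighter).
Need 1 2/3 stops darker from the shutter speed: 10 → 8 → 6 → 5 → 4 → 3.2.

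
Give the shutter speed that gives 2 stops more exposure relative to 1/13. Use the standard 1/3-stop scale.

Shutter speed: 1/13 → 1/10 → 1/8 → 1/6 → 1/5 → 1/4 → 0.3 — 2 stops longer (brighter).

0.3 s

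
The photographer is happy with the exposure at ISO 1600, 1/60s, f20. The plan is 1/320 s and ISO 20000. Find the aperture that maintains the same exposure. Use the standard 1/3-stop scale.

Shutter speed: 1/60 → 1/80 → 1/100 → 1/125 → 1/160 → 1/200 → 1/250 → 1/320 — 2 1/3 stops shorter (darker).
ISO: 1600 → 2000 → 2500 → 3200 → 4000 → 5000 → 6400 → 8000 → 10000 → 12800 → 16000 → 20000 — 3 2/3 stops raised (brighter).
Net change so far: 1 1/3 stops brighter. Offset with the aperture: f/20 → f/22 → f/25 → f/29 → f/32.

f/32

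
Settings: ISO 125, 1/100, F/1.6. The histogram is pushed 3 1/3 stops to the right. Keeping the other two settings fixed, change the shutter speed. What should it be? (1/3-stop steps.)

Overexposed by 3 1/3 stops → need 3 1/3 stops darker.
Shutter speed: 1/100 → 1/125 → 1/160 → 1/200 → 1/250 → 1/320 → 1/400 → 1/500 → 1/640 → 1/800 → 1/1000.

1/1000s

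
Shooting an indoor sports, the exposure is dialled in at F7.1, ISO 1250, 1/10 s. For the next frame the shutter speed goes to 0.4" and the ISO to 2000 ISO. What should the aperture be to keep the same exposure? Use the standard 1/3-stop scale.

f/18

Shutter speed: 1/10 → 1/8 → 1/6 → 1/5 → 1/4 → 0.3 → 0.4 — 2 stops longer (brighter).
ISO: 1250 → 1600 → 2000 — 2/3 stop raised (brighter).
Net change so far: 2 2/3 stops brighter. Offset with the aperture: f/7.1 → f/8 → f/9 → f/10 → f/11 → f/13 → f/14 → f/16 → f/18.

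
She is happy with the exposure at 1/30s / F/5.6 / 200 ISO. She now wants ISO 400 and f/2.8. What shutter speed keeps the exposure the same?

ISO: 200 → 400 — 1 stop higher (brighter).
Aperture: f/5.6 → f/4 → f/2.8 — 2 stops larger aperture (brighter).
Net change so far: 3 stops brighter. Offset with the shutter speed: 1/30 → 1/60 → 1/125 → 1/250.

1/250s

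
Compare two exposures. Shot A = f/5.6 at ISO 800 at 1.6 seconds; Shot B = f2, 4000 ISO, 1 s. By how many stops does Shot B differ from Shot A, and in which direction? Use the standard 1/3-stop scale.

4 2/3 stops brighter

Aperture: f/5.6 → f/5 → f/4.5 → f/4 → f/3.5 → f/3.2 → f/2.8 → f/2.5 → f/2.2 → f/2 — 3 stops opened up (brighter).
Shutter speed: 1.6 → 1.3 → 1 — 2/3 stop shorter (darker).
ISO: 800 → 1000 → 1250 → 1600 → 2000 → 2500 → 3200 → 4000 — 2 1/3 stops raised (brighter).
Net: +3 −2/3 +2 1/3 = +4 2/3 stops.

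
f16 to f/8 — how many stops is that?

2 stops

f/16 → f/11 → f/8 — count the steps: 2 stops.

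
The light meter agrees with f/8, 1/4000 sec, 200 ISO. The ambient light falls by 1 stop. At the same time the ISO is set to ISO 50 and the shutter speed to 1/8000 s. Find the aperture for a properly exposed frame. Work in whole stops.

Scene light: 1 stop darker.
ISO: 200 → 100 → 50 — 2 stops lower (darker).
Shutter speed: 1/4000 → 1/8000 — 1 stop faster (darker).
Net so far: 4 stops darker. Aperture: f/8 → f/5.6 → f/4 → f/2.8 → f/2.

f/2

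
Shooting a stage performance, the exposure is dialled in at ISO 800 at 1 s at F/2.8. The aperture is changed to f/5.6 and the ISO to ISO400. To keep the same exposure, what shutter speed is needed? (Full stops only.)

Aperture: f/2.8 → f/4 → f/5.6 — 2 stops smaller aperture (darker).
ISO: 800 → 400 — 1 stop dropped (darker).
Net change so far: 3 stops darker. Offset with the shutter speed: 1 → 2 → 4 → 8.

8 s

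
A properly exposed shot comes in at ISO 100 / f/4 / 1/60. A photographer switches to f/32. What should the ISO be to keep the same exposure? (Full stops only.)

ISO 6400

Aperture: f/4 → f/5.6 → f/8 → f/11 → f/16 → f/22 → f/32 — 6 stops stopped down (darker).
Need 6 stops brighter from the ISO: 100 → 200 → 400 → 800 → 1600 → 3200 → 6400.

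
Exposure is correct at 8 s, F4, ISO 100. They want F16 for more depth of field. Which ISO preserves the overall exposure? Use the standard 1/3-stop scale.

ISO 1600

Aperture: f/4 → f/4.5 → f/5 → f/5.6 → f/6.3 → f/7.1 → f/8 → f/9 → f/10 → f/11 → f/13 → f/14 → f/16 — 4 stops narrower (darker).
Need 4 stops brighter from the ISO: 100 → 125 → 160 → 200 → 250 → 320 → 400 → 500 → 640 → 800 → 1000 → 1250 → 1600.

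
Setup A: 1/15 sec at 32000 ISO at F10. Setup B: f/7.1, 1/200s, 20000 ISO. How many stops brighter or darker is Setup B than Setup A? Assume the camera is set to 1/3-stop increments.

3 1/3 stops darker

Aperture: f/10 → f/9 → f/8 → f/7.1 — 1 stop opened up (brighter).
Shutter speed: 1/15 → 1/20 → 1/25 → 1/30 → 1/40 → 1/50 → 1/60 → 1/80 → 1/100 → 1/125 → 1/160 → 1/200 — 3 2/3 stops faster (darker).
ISO: 32000 → 25600 → 20000 — 2/3 stop dropped (darker).
Net: +1 −3 2/3 −2/3 = −3 1/3 stops.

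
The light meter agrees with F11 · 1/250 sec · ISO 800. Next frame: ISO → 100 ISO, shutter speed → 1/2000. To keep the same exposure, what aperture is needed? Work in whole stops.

f/1.4

ISO: 800 → 400 → 200 → 100 — 3 stops lower (darker).
Shutter speed: 1/250 → 1/500 → 1/1000 → 1/2000 — 3 stops shorter (darker).
Net change so far: 6 stops darker. Offset with the aperture: f/11 → f/8 → f/5.6 → f/4 → f/2.8 → f/2 → f/1.4.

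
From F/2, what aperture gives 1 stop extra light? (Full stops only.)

Aperture: f/2 → f/1.4 — 1 stop wider (brighter).

f/1.4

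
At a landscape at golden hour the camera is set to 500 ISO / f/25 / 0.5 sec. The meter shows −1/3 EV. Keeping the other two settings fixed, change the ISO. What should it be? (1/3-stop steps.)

Underexposed by 1/3 stop → need 1/3 stop brighter.
ISO: 500 → 640.

ISO 640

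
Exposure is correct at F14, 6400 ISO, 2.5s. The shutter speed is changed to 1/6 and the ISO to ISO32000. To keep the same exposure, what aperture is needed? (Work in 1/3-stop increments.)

Shutter speed: 2.5 → 2 → 1.6 → 1.3 → 1 → 0.8 → 0.6 → 0.5 → 0.4 → 0.3 → 1/4 → 1/5 → 1/6 — 4 stops faster (darker).
ISO: 6400 → 8000 → 10000 → 12800 → 16000 → 20000 → 25600 → 32000 — 2 1/3 stops raised (brighter).
Net change so far: 1 2/3 stops darker. Offset with the aperture: f/14 → f/13 → f/11 → f/10 → f/9 → f/8.

f/8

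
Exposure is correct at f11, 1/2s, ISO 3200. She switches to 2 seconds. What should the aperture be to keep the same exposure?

f/22

Shutter speed: 1/2 → 1 → 2 — 2 stops slower (brighter).
Need 2 stops darker from the aperture: f/11 → f/16 → f/22.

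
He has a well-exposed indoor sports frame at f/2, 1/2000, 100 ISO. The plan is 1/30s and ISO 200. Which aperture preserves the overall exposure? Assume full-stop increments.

f/22

Shutter speed: 1/2000 → 1/1000 → 1/500 → 1/250 → 1/125 → 1/60 → 1/30 — 6 stops longer (brighter).
ISO: 100 → 200 — 1 stop higher (brighter).
Net change so far: 7 stops brighter. Offset with the aperture: f/2 → f/2.8 → f/4 → f/5.6 → f/8 → f/11 → f/16 → f/22.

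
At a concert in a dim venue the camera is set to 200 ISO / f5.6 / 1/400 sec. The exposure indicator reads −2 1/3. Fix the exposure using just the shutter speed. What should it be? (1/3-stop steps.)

1/80s

Underexposed by 2 1/3 stops → need 2 1/3 stops brighter.
Shutter speed: 1/400 → 1/320 → 1/250 → 1/200 → 1/160 → 1/125 → 1/100 → 1/80.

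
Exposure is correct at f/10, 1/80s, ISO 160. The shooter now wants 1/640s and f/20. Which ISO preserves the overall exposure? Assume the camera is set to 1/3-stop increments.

ISO 5000

Shutter speed: 1/80 → 1/100 → 1/125 → 1/160 → 1/200 → 1/250 → 1/320 → 1/400 → 1/500 → 1/640 — 3 stops shorter (darker).
Aperture: f/10 → f/11 → f/13 → f/14 → f/16 → f/18 → f/20 — 2 stops narrower (darker).
Net change so far: 5 stops darker. Offset with the ISO: 160 → 200 → 250 → 320 → 400 → 500 → 640 → 800 → 1000 → 1250 → 1600 → 2000 → 2500 → 3200 → 4000 → 5000.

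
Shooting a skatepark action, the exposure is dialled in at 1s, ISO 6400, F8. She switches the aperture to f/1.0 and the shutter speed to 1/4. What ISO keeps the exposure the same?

Aperture: f/8 → f/5.6 → f/4 → f/2.8 → f/2 → f/1.4 → f/1.0 — 6 stops larger aperture (brighter).
Shutter speed: 1 → 1/2 → 1/4 — 2 stops faster (darker).
Net change so far: 4 stops brighter. Offset with the ISO: 6400 → 3200 → 1600 → 800 → 400.

ISO 400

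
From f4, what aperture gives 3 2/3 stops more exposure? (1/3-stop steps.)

f/1.1

Aperture: f/4 → f/3.5 → f/3.2 → f/2.8 → f/2.5 → f/2.2 → f/2 → f/1.8 → f/1.6 → f/1.4 → f/1.2 → f/1.1 — 3 2/3 stops larger aperture (brighter).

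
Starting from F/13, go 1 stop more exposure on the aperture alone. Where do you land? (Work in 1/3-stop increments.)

Aperture: f/13 → f/11 → f/10 → f/9 — 1 stop opened up (brighter).

f/9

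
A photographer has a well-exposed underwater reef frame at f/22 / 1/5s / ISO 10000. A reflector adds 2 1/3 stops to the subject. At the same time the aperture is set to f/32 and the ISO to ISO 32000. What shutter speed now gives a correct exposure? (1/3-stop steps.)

1/40s

Scene light: 2 1/3 stops brighter.
Aperture: f/22 → f/25 → f/29 → f/32 — 1 stop narrower (darker).
ISO: 10000 → 12800 → 16000 → 20000 → 25600 → 32000 — 1 2/3 stops raised (brighter).
Net so far: 3 stops brighter. Shutter speed: 1/5 → 1/6 → 1/8 → 1/10 → 1/13 → 1/15 → 1/20 → 1/25 → 1/30 → 1/40.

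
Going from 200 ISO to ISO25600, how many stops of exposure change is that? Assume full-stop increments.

7 stops

200 → 400 → 800 → 1600 → 3200 → 6400 → 12800 → 25600 — count the steps: 7 stops.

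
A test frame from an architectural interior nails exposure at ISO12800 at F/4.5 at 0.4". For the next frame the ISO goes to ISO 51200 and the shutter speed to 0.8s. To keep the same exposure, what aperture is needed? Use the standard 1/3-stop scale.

ISO: 12800 → 16000 → 20000 → 25600 → 32000 → 40000 → 51200 — 2 stops raised (brighter).
Shutter speed: 0.4 → 0.5 → 0.6 → 0.8 — 1 stop slower (brighter).
Net change so far: 3 stops brighter. Offset with the aperture: f/4.5 → f/5 → f/5.6 → f/6.3 → f/7.1 → f/8 → f/9 → f/10 → f/11 → f/13.

f/13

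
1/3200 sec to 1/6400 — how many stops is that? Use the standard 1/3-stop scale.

1/3200 → 1/4000 → 1/5000 → 1/6400 — count the steps: 3 third-stops = 1 stop.

1 stop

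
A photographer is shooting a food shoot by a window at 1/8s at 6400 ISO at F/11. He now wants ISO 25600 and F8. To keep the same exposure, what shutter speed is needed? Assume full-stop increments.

ISO: 6400 → 12800 → 25600 — 2 stops higher (brighter).
Aperture: f/11 → f/8 — 1 stop larger aperture (brighter).
Net change so far: 3 stops brighter. Offset with the shutter speed: 1/8 → 1/15 → 1/30 → 1/60.

1/60s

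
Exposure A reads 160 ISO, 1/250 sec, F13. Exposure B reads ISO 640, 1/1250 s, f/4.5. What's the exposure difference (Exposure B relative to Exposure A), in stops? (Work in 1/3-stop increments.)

2 2/3 stops brighter

Aperture: f/13 → f/11 → f/10 → f/9 → f/8 → f/7.1 → f/6.3 → f/5.6 → f/5 → f/4.5 — 3 stops larger aperture (brighter).
Shutter speed: 1/250 → 1/320 → 1/400 → 1/500 → 1/640 → 1/800 → 1/1000 → 1/1250 — 2 1/3 stops faster (darker).
ISO: 160 → 200 → 250 → 320 → 400 → 500 → 640 — 2 stops higher (brighter).
Net: +3 −2 1/3 +2 = +2 2/3 stops.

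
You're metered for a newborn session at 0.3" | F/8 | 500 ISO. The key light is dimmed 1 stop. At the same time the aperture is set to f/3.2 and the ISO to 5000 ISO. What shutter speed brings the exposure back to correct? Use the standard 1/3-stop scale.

Scene light: 1 stop darker.
Aperture: f/8 → f/7.1 → f/6.3 → f/5.6 → f/5 → f/4.5 → f/4 → f/3.5 → f/3.2 — 2 2/3 stops larger aperture (brighter).
ISO: 500 → 640 → 800 → 1000 → 1250 → 1600 → 2000 → 2500 → 3200 → 4000 → 5000 — 3 1/3 stops raised (brighter).
Net so far: 5 stops brighter. Shutter speed: 0.3 → 1/4 → 1/5 → 1/6 → 1/8 → 1/10 → 1/13 → 1/15 → 1/20 → 1/25 → 1/30 → 1/40 → 1/50 → 1/60 → 1/80 → 1/100.

1/100s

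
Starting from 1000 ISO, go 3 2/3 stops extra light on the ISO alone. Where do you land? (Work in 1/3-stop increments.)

ISO: 1000 → 1250 → 1600 → 2000 → 2500 → 3200 → 4000 → 5000 → 6400 → 8000 → 10000 → 12800 — 3 2/3 stops raised (brighter).

ISO 12800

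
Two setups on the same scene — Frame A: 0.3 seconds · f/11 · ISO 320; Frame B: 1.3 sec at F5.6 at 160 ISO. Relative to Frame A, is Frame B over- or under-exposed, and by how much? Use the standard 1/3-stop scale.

Aperture: f/11 → f/10 → f/9 → f/8 → f/7.1 → f/6.3 → f/5.6 — 2 stops larger aperture (brighter).
Shutter speed: 0.3 → 0.4 → 0.5 → 0.6 → 0.8 → 1 → 1.3 — 2 stops longer (brighter).
ISO: 320 → 250 → 200 → 160 — 1 stop dropped (darker).
Net: +2 +2 −1 = +3 stops.

3 stops brighter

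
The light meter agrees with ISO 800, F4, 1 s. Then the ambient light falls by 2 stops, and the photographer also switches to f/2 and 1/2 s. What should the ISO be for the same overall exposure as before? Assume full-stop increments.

Scene light: 2 stops darker.
Aperture: f/4 → f/2.8 → f/2 — 2 stops wider (brighter).
Shutter speed: 1 → 1/2 — 1 stop shorter (darker).
Net so far: 1 stop darker. ISO: 800 → 1600.

ISO 1600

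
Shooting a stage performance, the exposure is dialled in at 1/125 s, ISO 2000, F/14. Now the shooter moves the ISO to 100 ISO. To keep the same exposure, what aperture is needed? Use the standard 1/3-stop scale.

ISO: 2000 → 1600 → 1250 → 1000 → 800 → 640 → 500 → 400 → 320 → 250 → 200 → 160 → 125 → 100 — 4 1/3 stops lower (darker).
Need 4 1/3 stops brighter from the aperture: f/14 → f/13 → f/11 → f/10 → f/9 → f/8 → f/7.1 → f/6.3 → f/5.6 → f/5 → f/4.5 → f/4 → f/3.5 → f/3.2.

f/3.2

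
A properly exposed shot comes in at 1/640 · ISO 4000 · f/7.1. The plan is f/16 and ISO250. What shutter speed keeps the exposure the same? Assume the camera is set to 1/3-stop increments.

Aperture: f/7.1 → f/8 → f/9 → f/10 → f/11 → f/13 → f/14 → f/16 — 2 1/3 stops narrower (darker).
ISO: 4000 → 3200 → 2500 → 2000 → 1600 → 1250 → 1000 → 800 → 640 → 500 → 400 → 320 → 250 — 4 stops dropped (darker).
Net change so far: 6 1/3 stops darker. Offset with the shutter speed: 1/640 → 1/500 → 1/400 → 1/320 → 1/250 → 1/200 → 1/160 → 1/125 → 1/100 → 1/80 → 1/60 → 1/50 → 1/40 → 1/30 → 1/25 → 1/20 → 1/15 → 1/13 → 1/10 → 1/8.

1/8s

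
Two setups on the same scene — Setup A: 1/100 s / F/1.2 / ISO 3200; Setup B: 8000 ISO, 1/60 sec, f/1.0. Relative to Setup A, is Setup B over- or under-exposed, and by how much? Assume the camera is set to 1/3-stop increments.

Aperture: f/1.2 → f/1.1 → f/1.0 — 2/3 stop opened up (brighter).
Shutter speed: 1/100 → 1/80 → 1/60 — 2/3 stop slower (brighter).
ISO: 3200 → 4000 → 5000 → 6400 → 8000 — 1 1/3 stops raised (brighter).
Net: +2/3 +2/3 +1 1/3 = +2 2/3 stops.

2 2/3 stops brighter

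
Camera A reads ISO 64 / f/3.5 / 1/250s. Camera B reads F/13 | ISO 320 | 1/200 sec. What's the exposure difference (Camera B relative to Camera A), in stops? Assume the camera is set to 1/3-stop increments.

1 stop darker

Aperture: f/3.5 → f/4 → f/4.5 → f/5 → f/5.6 → f/6.3 → f/7.1 → f/8 → f/9 → f/10 → f/11 → f/13 — 3 2/3 stops smaller aperture (darker).
Shutter speed: 1/250 → 1/200 — 1/3 stop slower (brighter).
ISO: 64 → 80 → 100 → 125 → 160 → 200 → 250 → 320 — 2 1/3 stops raised (brighter).
Net: −3 2/3 +1/3 +2 1/3 = −1 stop.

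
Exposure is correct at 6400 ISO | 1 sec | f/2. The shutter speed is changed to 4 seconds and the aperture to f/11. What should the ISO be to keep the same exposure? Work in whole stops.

ISO 51200

Shutter speed: 1 → 2 → 4 — 2 stops longer (brighter).
Aperture: f/2 → f/2.8 → f/4 → f/5.6 → f/8 → f/11 — 5 stops smaller aperture (darker).
Net change so far: 3 stops darker. Offset with the ISO: 6400 → 12800 → 25600 → 51200.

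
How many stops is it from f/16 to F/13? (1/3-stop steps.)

2/3 stop

f/16 → f/14 → f/13 — count the steps: 2 third-stops = 2/3 stop.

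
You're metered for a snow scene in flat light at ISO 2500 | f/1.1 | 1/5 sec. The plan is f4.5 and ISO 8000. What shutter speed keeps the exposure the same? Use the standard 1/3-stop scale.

Aperture: f/1.1 → f/1.2 → f/1.4 → f/1.6 → f/1.8 → f/2 → f/2.2 → f/2.5 → f/2.8 → f/3.2 → f/3.5 → f/4 → f/4.5 — 4 stops narrower (darker).
ISO: 2500 → 3200 → 4000 → 5000 → 6400 → 8000 — 1 2/3 stops higher (brighter).
Net change so far: 2 1/3 stops darker. Offset with the shutter speed: 1/5 → 1/4 → 0.3 → 0.4 → 0.5 → 0.6 → 0.8 → 1.

1 s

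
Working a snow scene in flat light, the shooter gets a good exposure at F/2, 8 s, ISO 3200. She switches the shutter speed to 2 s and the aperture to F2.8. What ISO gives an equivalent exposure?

ISO 25600

Shutter speed: 8 → 4 → 2 — 2 stops shorter (darker).
Aperture: f/2 → f/2.8 — 1 stop stopped down (darker).
Net change so far: 3 stops darker. Offset with the ISO: 3200 → 6400 → 12800 → 25600.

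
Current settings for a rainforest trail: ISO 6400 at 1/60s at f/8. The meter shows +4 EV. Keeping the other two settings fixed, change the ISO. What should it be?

ISO 400

Overexposed by 4 stops → need 4 stops darker.
ISO: 6400 → 3200 → 1600 → 800 → 400.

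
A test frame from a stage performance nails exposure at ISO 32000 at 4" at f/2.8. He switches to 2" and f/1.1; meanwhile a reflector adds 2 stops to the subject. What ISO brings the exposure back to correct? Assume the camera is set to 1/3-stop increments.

Scene light: 2 stops brighter.
Shutter speed: 4 → 3.2 → 2.5 → 2 — 1 stop shorter (darker).
Aperture: f/2.8 → f/2.5 → f/2.2 → f/2 → f/1.8 → f/1.6 → f/1.4 → f/1.2 → f/1.1 — 2 2/3 stops larger aperture (brighter).
Net so far: 3 2/3 stops brighter. ISO: 32000 → 25600 → 20000 → 16000 → 12800 → 10000 → 8000 → 6400 → 5000 → 4000 → 3200 → 2500.

ISO 2500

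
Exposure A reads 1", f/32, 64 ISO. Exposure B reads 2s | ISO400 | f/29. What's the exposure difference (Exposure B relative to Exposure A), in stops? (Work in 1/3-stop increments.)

Aperture: f/32 → f/29 — 1/3 stop opened up (brighter).
Shutter speed: 1 → 1.3 → 1.6 → 2 — 1 stop longer (brighter).
ISO: 64 → 80 → 100 → 125 → 160 → 200 → 250 → 320 → 400 — 2 2/3 stops higher (brighter).
Net: +1/3 +1 +2 2/3 = +4 stops.

4 stops brighter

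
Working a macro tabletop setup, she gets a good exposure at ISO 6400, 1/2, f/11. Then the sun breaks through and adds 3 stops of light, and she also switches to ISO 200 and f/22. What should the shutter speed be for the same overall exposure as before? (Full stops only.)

8 s

Scene light: 3 stops brighter.
ISO: 6400 → 3200 → 1600 → 800 → 400 → 200 — 5 stops dropped (darker).
Aperture: f/11 → f/16 → f/22 — 2 stops smaller aperture (darker).
Net so far: 4 stops darker. Shutter speed: 1/2 → 1 → 2 → 4 → 8.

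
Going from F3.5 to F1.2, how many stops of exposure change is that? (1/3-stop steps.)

3 stops

f/3.5 → f/3.2 → f/2.8 → f/2.5 → f/2.2 → f/2 → f/1.8 → f/1.6 → f/1.4 → f/1.2 — count the steps: 9 third-stops = 3 stops.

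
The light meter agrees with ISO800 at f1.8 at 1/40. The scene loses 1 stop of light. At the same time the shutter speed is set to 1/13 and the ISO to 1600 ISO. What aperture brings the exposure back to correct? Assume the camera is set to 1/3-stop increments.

f/3.2

Scene light: 1 stop darker.
Shutter speed: 1/40 → 1/30 → 1/25 → 1/20 → 1/15 → 1/13 — 1 2/3 stops slower (brighter).
ISO: 800 → 1000 → 1250 → 1600 — 1 stop raised (brighter).
Net so far: 1 2/3 stops brighter. Aperture: f/1.8 → f/2 → f/2.2 → f/2.5 → f/2.8 → f/3.2.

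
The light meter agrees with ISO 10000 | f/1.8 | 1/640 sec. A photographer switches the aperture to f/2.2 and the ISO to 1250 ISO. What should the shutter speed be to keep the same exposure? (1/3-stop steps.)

1/50s

Aperture: f/1.8 → f/2 → f/2.2 — 2/3 stop smaller aperture (darker).
ISO: 10000 → 8000 → 6400 → 5000 → 4000 → 3200 → 2500 → 2000 → 1600 → 1250 — 3 stops dropped (darker).
Net change so far: 3 2/3 stops darker. Offset with the shutter speed: 1/640 → 1/500 → 1/400 → 1/320 → 1/250 → 1/200 → 1/160 → 1/125 → 1/100 → 1/80 → 1/60 → 1/50.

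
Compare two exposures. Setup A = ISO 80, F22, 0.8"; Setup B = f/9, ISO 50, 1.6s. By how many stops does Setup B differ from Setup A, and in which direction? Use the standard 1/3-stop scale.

Aperture: f/22 → f/20 → f/18 → f/16 → f/14 → f/13 → f/11 → f/10 → f/9 — 2 2/3 stops larger aperture (brighter).
Shutter speed: 0.8 → 1 → 1.3 → 1.6 — 1 stop longer (brighter).
ISO: 80 → 64 → 50 — 2/3 stop lower (darker).
Net: +2 2/3 +1 −2/3 = +3 stops.

3 stops brighter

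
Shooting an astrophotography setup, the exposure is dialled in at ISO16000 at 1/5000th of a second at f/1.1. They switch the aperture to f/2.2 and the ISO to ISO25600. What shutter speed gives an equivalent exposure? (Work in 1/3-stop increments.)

1/2000s

Aperture: f/1.1 → f/1.2 → f/1.4 → f/1.6 → f/1.8 → f/2 → f/2.2 — 2 stops smaller aperture (darker).
ISO: 16000 → 20000 → 25600 — 2/3 stop higher (brighter).
Net change so far: 1 1/3 stops darker. Offset with the shutter speed: 1/5000 → 1/4000 → 1/3200 → 1/2500 → 1/2000.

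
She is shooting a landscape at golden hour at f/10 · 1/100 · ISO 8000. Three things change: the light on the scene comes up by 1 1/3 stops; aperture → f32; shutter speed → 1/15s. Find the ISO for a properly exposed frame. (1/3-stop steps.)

ISO 5000

Scene light: 1 1/3 stops brighter.
Aperture: f/10 → f/11 → f/13 → f/14 → f/16 → f/18 → f/20 → f/22 → f/25 → f/29 → f/32 — 3 1/3 stops smaller aperture (darker).
Shutter speed: 1/100 → 1/80 → 1/60 → 1/50 → 1/40 → 1/30 → 1/25 → 1/20 → 1/15 — 2 2/3 stops longer (brighter).
Net so far: 2/3 stop brighter. ISO: 8000 → 6400 → 5000.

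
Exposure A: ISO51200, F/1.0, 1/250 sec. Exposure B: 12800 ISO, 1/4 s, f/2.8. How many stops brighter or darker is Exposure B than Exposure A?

Aperture: f/1.0 → f/1.4 → f/2 → f/2.8 — 3 stops smaller aperture (darker).
Shutter speed: 1/250 → 1/125 → 1/60 → 1/30 → 1/15 → 1/8 → 1/4 — 6 stops longer (brighter).
ISO: 51200 → 25600 → 12800 — 2 stops lower (darker).
Net: −3 +6 −2 = +1 stop.

1 stop brighter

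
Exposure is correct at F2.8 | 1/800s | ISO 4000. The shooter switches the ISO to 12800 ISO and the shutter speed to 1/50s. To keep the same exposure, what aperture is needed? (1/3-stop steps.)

ISO: 4000 → 5000 → 6400 → 8000 → 10000 → 12800 — 1 2/3 stops higher (brighter).
Shutter speed: 1/800 → 1/640 → 1/500 → 1/400 → 1/320 → 1/250 → 1/200 → 1/160 → 1/125 → 1/100 → 1/80 → 1/60 → 1/50 — 4 stops slower (brighter).
Net change so far: 5 2/3 stops brighter. Offset with the aperture: f/2.8 → f/3.2 → f/3.5 → f/4 → f/4.5 → f/5 → f/5.6 → f/6.3 → f/7.1 → f/8 → f/9 → f/10 → f/11 → f/13 → f/14 → f/16 → f/18 → f/20.

f/20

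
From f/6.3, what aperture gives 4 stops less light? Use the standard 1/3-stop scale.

Aperture: f/6.3 → f/7.1 → f/8 → f/9 → f/10 → f/11 → f/13 → f/14 → f/16 → f/18 → f/20 → f/22 → f/25 — 4 stops stopped down (darker).

f/25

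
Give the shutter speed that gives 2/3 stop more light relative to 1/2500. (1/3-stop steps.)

1/1600s

Shutter speed: 1/2500 → 1/2000 → 1/1600 — 2/3 stop slower (brighter).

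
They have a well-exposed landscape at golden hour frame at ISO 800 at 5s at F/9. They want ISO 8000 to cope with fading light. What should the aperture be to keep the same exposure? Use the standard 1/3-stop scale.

ISO: 800 → 1000 → 1250 → 1600 → 2000 → 2500 → 3200 → 4000 → 5000 → 6400 → 8000 — 3 1/3 stops raised (brighter).
Need 3 1/3 stops darker from the aperture: f/9 → f/10 → f/11 → f/13 → f/14 → f/16 → f/18 → f/20 → f/22 → f/25 → f/29.

f/29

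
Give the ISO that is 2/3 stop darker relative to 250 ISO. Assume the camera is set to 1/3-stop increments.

ISO: 250 → 200 → 160 — 2/3 stop dropped (darker).

ISO 160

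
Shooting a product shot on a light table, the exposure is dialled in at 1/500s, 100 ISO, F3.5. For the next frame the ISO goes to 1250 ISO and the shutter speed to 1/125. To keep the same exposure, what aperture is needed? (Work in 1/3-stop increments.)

f/25

ISO: 100 → 125 → 160 → 200 → 250 → 320 → 400 → 500 → 640 → 800 → 1000 → 1250 — 3 2/3 stops higher (brighter).
Shutter speed: 1/500 → 1/400 → 1/320 → 1/250 → 1/200 → 1/160 → 1/125 — 2 stops longer (brighter).
Net change so far: 5 2/3 stops brighter. Offset with the aperture: f/3.5 → f/4 → f/4.5 → f/5 → f/5.6 → f/6.3 → f/7.1 → f/8 → f/9 → f/10 → f/11 → f/13 → f/14 → f/16 → f/18 → f/20 → f/22 → f/25.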